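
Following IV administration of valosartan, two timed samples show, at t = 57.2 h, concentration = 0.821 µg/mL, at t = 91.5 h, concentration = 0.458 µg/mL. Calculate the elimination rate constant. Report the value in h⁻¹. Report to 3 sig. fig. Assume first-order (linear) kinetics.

k = ln(C₁/C₂) / (t₂ − t₁) = ln(0.821/0.458) / (91.5 − 57.2)
  = 0.5837 / 34.30 = 0.01702 h⁻¹

0.0170 h⁻¹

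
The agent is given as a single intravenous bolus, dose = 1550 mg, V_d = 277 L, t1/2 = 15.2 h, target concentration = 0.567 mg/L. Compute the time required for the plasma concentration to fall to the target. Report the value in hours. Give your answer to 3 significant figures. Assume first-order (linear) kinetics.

50.2 h

C₀ = Dose / Vd = 1550 / 277 = 5.596 mg/L
k = ln2 / t½ = 0.693147 / 15.2 = 0.04560 h⁻¹
t = ln(C₀ / C) / k = ln(5.596 / 0.567) / 0.04560
  = ln(9.869) / 0.04560 = 2.289 / 0.04560 = 50.20 h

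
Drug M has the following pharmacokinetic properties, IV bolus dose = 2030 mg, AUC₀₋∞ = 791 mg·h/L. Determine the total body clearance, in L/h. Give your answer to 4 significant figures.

CL = Dose / AUC = 2030 / 791 = 2.566 L/h

2.566 L/h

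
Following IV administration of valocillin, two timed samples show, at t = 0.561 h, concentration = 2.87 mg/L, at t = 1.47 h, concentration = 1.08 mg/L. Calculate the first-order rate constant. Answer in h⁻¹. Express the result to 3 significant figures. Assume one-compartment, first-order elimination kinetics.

1.08 h⁻¹

k = ln(C₁/C₂) / (t₂ − t₁) = ln(2.87/1.08) / (1.47 − 0.561)
  = 0.9774 / 0.9090 = 1.075 h⁻¹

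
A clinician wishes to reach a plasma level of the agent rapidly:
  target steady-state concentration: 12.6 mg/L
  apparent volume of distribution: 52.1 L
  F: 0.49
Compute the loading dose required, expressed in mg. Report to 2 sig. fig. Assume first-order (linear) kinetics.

LD = Css × Vd / F = 12.6 × 52.1 / 0.49 = 1340 mg

1300 mg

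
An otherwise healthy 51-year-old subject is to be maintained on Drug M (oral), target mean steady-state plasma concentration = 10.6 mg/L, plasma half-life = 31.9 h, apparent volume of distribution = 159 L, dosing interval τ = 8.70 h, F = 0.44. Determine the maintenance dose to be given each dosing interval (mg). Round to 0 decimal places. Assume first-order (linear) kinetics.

k = ln2 / t½ = 0.693147 / 31.9 = 0.02173 h⁻¹
CL = k × Vd = 0.02173 × 159 = 3.455 L/h
At steady state, F × (Dose/τ) = Css × CL.
Dose = Css × CL × τ / F = 10.6 × 3.455 × 8.70 / 0.44 = 724.1 mg

724 mg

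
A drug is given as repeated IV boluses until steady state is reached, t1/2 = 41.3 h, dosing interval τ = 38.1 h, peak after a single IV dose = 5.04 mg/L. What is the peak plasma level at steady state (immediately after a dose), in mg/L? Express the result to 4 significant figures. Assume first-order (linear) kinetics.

10.67 mg/L

k = ln2 / t½ = 0.693147 / 41.3 = 0.01678 h⁻¹
e^(−kτ) = e^(−0.01678 × 38.1) = 0.5277
Accumulation ratio R = 1 / (1 − e^(−kτ)) = 1 / (1 − 0.5277) = 2.117
Steady-state peak = C₀ × R = 5.04 × 2.117 = 10.67 mg/L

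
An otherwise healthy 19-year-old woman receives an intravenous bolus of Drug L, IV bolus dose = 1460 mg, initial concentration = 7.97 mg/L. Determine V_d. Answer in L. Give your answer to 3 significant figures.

183 L

Vd = Dose / C₀ = 1460 / 7.97 = 183.2 L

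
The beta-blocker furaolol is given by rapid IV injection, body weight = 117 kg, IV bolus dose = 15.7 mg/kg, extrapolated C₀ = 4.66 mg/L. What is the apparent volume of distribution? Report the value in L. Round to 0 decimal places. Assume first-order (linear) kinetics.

394 L

Dose = 15.7 × 117 = 1837 mg
Vd = Dose / C₀ = 1837 / 4.66 = 394.2 L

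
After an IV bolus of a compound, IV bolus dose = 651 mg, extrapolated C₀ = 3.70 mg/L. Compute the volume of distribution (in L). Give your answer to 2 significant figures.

180 L

Vd = Dose / C₀ = 651.0 / 3.70 = 175.9 L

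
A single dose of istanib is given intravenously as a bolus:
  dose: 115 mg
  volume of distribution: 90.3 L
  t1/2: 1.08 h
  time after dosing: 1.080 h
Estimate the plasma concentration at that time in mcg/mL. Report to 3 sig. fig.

0.637 mcg/mL

C₀ = Dose / Vd = 115.0 / 90.3 = 1.274 mg/L
k = ln2 / t½ = 0.693147 / 1.08 = 0.6418 h⁻¹
t / t½ = 1.080 / 1.08 = 1 half-lives
C = C₀ × (1/2)^1 = 1.274 × 0.5000 = 0.6370 mg/L
(0.6370 mg/L = 0.6370 mcg/mL)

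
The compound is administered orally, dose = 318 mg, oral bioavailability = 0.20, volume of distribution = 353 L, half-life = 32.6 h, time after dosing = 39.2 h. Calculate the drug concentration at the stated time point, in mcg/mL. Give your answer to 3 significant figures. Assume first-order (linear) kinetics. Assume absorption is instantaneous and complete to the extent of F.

Amount reaching circulation = F × Dose = 0.20 × 318.0 = 63.60 mg
C₀ = F·Dose / Vd = 63.60 / 353 = 0.1802 mg/L
k = ln2 / t½ = 0.693147 / 32.6 = 0.02126 h⁻¹
C = C₀ · e^(−k·t) = 0.1802 × e^(−0.02126 × 39.2)
  = 0.1802 × 0.4346 = 0.07831 mg/L
(0.07831 mg/L = 0.07831 mcg/mL)

0.0783 mcg/mL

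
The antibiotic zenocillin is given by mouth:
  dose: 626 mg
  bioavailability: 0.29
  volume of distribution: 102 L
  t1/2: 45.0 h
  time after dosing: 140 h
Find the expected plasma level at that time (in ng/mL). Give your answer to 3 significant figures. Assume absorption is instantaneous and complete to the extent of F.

206 ng/mL

Amount reaching circulation = F × Dose = 0.29 × 626.0 = 181.5 mg
C₀ = F·Dose / Vd = 181.5 / 102 = 1.779 mg/L
k = ln2 / t½ = 0.693147 / 45.0 = 0.01540 h⁻¹
C = C₀ · e^(−k·t) = 1.779 × e^(−0.01540 × 140)
  = 1.779 × 0.1158 = 0.2060 mg/L
Convert: 0.2060 mg/L × 1000 = 206.0 ng/mL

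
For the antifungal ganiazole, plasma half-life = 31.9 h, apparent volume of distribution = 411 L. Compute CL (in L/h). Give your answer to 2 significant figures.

k = ln2 / t½ = 0.693147 / 31.9 = 0.02173 h⁻¹
CL = k × Vd = 0.02173 × 411 = 8.931 L/h

8.9 L/h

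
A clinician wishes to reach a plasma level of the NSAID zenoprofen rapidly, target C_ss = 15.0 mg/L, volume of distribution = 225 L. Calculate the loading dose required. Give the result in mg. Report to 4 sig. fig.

LD = Css × Vd = 15.0 × 225 = 3375 mg

3375 mg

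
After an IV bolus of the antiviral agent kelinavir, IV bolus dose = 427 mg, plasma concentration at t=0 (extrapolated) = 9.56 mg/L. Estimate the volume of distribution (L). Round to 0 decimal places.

45 L

Vd = Dose / C₀ = 427.0 / 9.56 = 44.67 L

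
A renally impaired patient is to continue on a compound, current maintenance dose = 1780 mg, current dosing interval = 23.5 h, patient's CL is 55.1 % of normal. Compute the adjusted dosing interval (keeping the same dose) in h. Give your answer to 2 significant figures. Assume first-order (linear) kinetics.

To keep the same average steady-state level, dosing rate must scale with clearance.
CL ratio = 55.1 / 100 = 0.5510
New interval (same dose) = 23.5 / 0.5510 = 42.65 h

43 h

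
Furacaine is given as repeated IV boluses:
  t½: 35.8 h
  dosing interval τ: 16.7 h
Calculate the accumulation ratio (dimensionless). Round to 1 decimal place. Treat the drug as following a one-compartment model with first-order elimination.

k = ln2 / t½ = 0.693147 / 35.8 = 0.01936 h⁻¹
e^(−kτ) = e^(−0.01936 × 16.7) = 0.7237
Accumulation ratio R = 1 / (1 − e^(−kτ)) = 1 / (1 − 0.7237) = 3.619

3.6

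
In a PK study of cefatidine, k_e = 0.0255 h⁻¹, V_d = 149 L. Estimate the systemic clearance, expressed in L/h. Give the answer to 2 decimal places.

3.80 L/h

CL = k × Vd = 0.0255 × 149 = 3.800 L/h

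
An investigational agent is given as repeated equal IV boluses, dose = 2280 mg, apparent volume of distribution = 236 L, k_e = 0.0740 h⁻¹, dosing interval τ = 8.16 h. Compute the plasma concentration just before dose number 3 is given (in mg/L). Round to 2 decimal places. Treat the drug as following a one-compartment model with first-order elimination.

8.17 mg/L

C₀ per dose = Dose / Vd = 2280 / 236 = 9.661 mg/L
Fraction remaining after one interval: r = e^(−kτ) = e^(−0.07400 × 8.16) = 0.5467
Before dose 3, 2 doses have been given (aged 1τ, 2τ).
C_trough = C₀ × (r + r²) = 9.661 × (0.5467 + 0.2989) = 8.169 mg/L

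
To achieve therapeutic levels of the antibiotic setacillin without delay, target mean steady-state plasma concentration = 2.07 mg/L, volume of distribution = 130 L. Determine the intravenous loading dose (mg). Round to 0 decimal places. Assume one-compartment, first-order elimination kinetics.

LD = Css × Vd = 2.07 × 130 = 269.1 mg

269 mg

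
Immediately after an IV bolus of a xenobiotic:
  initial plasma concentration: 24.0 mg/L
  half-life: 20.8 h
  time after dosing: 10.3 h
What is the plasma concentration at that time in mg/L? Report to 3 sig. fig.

k = ln2 / t½ = 0.693147 / 20.8 = 0.03332 h⁻¹
C = C₀ · e^(−k·t) = 24.00 × e^(−0.03332 × 10.3)
  = 24.00 × 0.7095 = 17.03 mg/L

17.0 mg/L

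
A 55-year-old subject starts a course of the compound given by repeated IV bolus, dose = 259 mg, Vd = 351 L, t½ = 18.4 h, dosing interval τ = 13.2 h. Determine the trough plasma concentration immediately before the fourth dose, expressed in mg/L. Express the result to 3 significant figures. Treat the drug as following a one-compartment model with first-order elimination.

0.888 mg/L

C₀ per dose = Dose / Vd = 259 / 351 = 0.7379 mg/L
k = ln2 / t½ = 0.693147 / 18.4 = 0.03767 h⁻¹
Fraction remaining after one interval: r = e^(−kτ) = e^(−0.03767 × 13.2) = 0.6082
Before dose 4, 3 doses have been given (aged 1τ, 2τ, 3τ).
C_trough = C₀ × (r + r² + … + r^3) = C₀ × r(1−r^3)/(1−r)
        = 0.7379 × 0.6082 × (1 − 0.2250) / (1 − 0.6082) = 0.8877 mg/L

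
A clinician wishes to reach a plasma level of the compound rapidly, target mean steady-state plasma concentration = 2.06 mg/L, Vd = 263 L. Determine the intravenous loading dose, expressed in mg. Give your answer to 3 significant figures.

LD = Css × Vd = 2.06 × 263 = 541.8 mg

542 mg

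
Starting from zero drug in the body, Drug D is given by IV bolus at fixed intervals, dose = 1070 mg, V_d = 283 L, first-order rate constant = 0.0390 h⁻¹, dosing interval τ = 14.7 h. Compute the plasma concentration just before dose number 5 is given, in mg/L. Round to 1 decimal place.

C₀ per dose = Dose / Vd = 1070 / 283 = 3.781 mg/L
Fraction remaining after one interval: r = e^(−kτ) = e^(−0.03900 × 14.7) = 0.5637
Before dose 5, 4 doses have been given (aged 1τ, 2τ, 3τ, 4τ).
C_trough = C₀ × (r + r² + … + r^4) = C₀ × r(1−r^4)/(1−r)
        = 3.781 × 0.5637 × (1 − 0.1010) / (1 − 0.5637) = 4.392 mg/L

4.4 mg/L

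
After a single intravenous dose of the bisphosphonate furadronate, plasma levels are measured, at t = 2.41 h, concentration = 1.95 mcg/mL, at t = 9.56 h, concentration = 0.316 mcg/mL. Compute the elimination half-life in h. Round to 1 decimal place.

2.7 h

k = ln(C₁/C₂) / (t₂ − t₁) = ln(1.95/0.316) / (9.56 − 2.41)
  = 1.820 / 7.150 = 0.2545 h⁻¹
t½ = ln2 / k = 0.693147 / 0.2545 = 2.724 h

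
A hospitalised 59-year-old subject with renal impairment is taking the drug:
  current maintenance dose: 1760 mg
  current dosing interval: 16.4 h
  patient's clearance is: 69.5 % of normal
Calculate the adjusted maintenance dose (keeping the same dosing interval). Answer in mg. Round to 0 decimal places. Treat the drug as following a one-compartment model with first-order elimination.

To keep the same average steady-state level, dosing rate must scale with clearance.
CL ratio = 69.5 / 100 = 0.6950
New dose (same interval) = 1760 × 0.6950 = 1223 mg

1223 mg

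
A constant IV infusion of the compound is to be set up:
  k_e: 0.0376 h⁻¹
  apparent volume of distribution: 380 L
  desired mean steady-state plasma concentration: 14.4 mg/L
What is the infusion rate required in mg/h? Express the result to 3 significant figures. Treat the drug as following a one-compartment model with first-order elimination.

CL = k × Vd = 0.03760 × 380 = 14.29 L/h
At steady state, infusion rate R₀ = Css × CL = 14.4 × 14.29 = 205.8 mg/h

206 mg/h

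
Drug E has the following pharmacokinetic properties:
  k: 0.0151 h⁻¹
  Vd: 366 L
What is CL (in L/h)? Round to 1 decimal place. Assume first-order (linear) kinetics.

CL = k × Vd = 0.0151 × 366 = 5.527 L/h

5.5 L/h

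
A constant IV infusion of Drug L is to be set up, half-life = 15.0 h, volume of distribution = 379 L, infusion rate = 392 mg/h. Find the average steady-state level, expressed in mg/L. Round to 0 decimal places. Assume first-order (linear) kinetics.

22 mg/L

k = ln2 / t½ = 0.693147 / 15.0 = 0.04621 h⁻¹
CL = k × Vd = 0.04621 × 379 = 17.51 L/h
At steady state Css = R₀ / CL = 392 / 17.51 = 22.39 mg/L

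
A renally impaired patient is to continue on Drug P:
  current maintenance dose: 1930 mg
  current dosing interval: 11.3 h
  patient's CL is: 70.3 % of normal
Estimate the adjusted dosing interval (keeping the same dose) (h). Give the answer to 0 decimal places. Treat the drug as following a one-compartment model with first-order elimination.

To keep the same average steady-state level, dosing rate must scale with clearance.
CL ratio = 70.3 / 100 = 0.7030
New interval (same dose) = 11.3 / 0.7030 = 16.07 h

16 h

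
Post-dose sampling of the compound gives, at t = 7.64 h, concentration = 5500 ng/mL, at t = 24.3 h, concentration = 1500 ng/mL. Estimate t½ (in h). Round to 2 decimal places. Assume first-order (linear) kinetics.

8.89 h

k = ln(C₁/C₂) / (t₂ − t₁) = ln(5500/1500) / (24.3 − 7.64)
  = 1.299 / 16.66 = 0.07797 h⁻¹
t½ = ln2 / k = 0.693147 / 0.07797 = 8.890 h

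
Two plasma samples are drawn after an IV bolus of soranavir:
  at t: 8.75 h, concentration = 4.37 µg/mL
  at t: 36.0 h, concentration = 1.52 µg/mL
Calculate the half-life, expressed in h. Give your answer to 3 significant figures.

17.9 h

k = ln(C₁/C₂) / (t₂ − t₁) = ln(4.37/1.52) / (36.0 − 8.75)
  = 1.056 / 27.25 = 0.03875 h⁻¹
t½ = ln2 / k = 0.693147 / 0.03875 = 17.89 h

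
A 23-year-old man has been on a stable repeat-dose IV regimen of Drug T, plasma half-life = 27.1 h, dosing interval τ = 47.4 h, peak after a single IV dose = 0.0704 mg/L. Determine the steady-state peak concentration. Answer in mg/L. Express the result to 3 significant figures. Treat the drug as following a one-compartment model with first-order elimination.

k = ln2 / t½ = 0.693147 / 27.1 = 0.02558 h⁻¹
e^(−kτ) = e^(−0.02558 × 47.4) = 0.2975
Accumulation ratio R = 1 / (1 − e^(−kτ)) = 1 / (1 − 0.2975) = 1.423
Steady-state peak = C₀ × R = 0.0704 × 1.423 = 0.1002 mg/L

0.100 mg/L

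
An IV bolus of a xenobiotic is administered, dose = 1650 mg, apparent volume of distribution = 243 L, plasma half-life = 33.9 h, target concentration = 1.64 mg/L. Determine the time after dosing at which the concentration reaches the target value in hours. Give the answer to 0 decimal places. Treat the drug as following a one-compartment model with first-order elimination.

C₀ = Dose / Vd = 1650 / 243 = 6.790 mg/L
k = ln2 / t½ = 0.693147 / 33.9 = 0.02045 h⁻¹
t = ln(C₀ / C) / k = ln(6.790 / 1.64) / 0.02045
  = ln(4.140) / 0.02045 = 1.421 / 0.02045 = 69.49 h

69 h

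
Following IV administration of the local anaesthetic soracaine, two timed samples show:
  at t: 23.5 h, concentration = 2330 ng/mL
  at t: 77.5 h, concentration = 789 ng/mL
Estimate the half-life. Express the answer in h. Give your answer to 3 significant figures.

k = ln(C₁/C₂) / (t₂ − t₁) = ln(2330/789) / (77.5 − 23.5)
  = 1.083 / 54.00 = 0.02006 h⁻¹
t½ = ln2 / k = 0.693147 / 0.02006 = 34.55 h

34.6 h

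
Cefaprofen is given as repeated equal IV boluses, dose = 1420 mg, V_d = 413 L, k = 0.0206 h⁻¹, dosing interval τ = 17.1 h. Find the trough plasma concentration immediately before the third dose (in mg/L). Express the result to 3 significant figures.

C₀ per dose = Dose / Vd = 1420 / 413 = 3.438 mg/L
Fraction remaining after one interval: r = e^(−kτ) = e^(−0.02060 × 17.1) = 0.7031
Before dose 3, 2 doses have been given (aged 1τ, 2τ).
C_trough = C₀ × (r + r²) = 3.438 × (0.7031 + 0.4943) = 4.117 mg/L

4.12 mg/L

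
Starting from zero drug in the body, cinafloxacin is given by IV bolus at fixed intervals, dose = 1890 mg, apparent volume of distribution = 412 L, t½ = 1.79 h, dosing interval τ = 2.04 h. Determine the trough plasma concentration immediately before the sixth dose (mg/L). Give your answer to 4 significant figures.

C₀ per dose = Dose / Vd = 1890 / 412 = 4.587 mg/L
k = ln2 / t½ = 0.693147 / 1.79 = 0.3872 h⁻¹
Fraction remaining after one interval: r = e^(−kτ) = e^(−0.3872 × 2.04) = 0.4539
Before dose 6, 5 doses have been given (aged 1τ, 2τ, 3τ, 4τ, 5τ).
C_trough = C₀ × (r + r² + … + r^5) = C₀ × r(1−r^5)/(1−r)
        = 4.587 × 0.4539 × (1 − 0.01927) / (1 − 0.4539) = 3.739 mg/L

3.739 mg/L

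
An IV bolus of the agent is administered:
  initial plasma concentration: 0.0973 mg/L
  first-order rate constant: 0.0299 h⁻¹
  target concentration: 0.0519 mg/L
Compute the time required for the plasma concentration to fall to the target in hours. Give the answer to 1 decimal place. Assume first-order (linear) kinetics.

21.0 h

t = ln(C₀ / C) / k = ln(0.09730 / 0.0519) / 0.02990
  = ln(1.875) / 0.02990 = 0.6286 / 0.02990 = 21.02 h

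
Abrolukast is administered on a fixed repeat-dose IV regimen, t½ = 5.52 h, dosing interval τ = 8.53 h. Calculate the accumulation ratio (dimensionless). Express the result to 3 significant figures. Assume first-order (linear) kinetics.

1.52

k = ln2 / t½ = 0.693147 / 5.52 = 0.1256 h⁻¹
e^(−kτ) = e^(−0.1256 × 8.53) = 0.3425
Accumulation ratio R = 1 / (1 − e^(−kτ)) = 1 / (1 − 0.3425) = 1.521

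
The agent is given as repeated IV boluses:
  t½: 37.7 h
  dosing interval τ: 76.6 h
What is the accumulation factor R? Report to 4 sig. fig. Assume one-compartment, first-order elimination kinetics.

k = ln2 / t½ = 0.693147 / 37.7 = 0.01839 h⁻¹
e^(−kτ) = e^(−0.01839 × 76.6) = 0.2445
Accumulation ratio R = 1 / (1 − e^(−kτ)) = 1 / (1 − 0.2445) = 1.324

1.324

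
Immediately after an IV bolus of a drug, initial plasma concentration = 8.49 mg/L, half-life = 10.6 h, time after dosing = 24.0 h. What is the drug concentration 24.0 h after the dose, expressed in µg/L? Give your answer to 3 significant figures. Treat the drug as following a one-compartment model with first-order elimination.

k = ln2 / t½ = 0.693147 / 10.6 = 0.06539 h⁻¹
C = C₀ · e^(−k·t) = 8.490 × e^(−0.06539 × 24.0)
  = 8.490 × 0.2082 = 1.768 mg/L
Convert: 1.768 mg/L × 1000 = 1768 µg/L

1770 µg/L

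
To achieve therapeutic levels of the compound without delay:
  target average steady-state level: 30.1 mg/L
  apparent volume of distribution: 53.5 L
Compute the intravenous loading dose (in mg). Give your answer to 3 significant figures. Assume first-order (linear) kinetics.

1610 mg

LD = Css × Vd = 30.1 × 53.5 = 1610 mg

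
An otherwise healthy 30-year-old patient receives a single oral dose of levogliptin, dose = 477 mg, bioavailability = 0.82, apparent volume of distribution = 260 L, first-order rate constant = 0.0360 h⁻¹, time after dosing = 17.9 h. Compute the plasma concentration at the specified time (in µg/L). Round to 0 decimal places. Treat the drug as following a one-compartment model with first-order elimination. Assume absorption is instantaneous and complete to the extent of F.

Amount reaching circulation = F × Dose = 0.82 × 477.0 = 391.1 mg
C₀ = F·Dose / Vd = 391.1 / 260 = 1.504 mg/L
C = C₀ · e^(−k·t) = 1.504 × e^(−0.03600 × 17.9)
  = 1.504 × 0.5250 = 0.7896 mg/L
Convert: 0.7896 mg/L × 1000 = 789.6 µg/L

790 µg/L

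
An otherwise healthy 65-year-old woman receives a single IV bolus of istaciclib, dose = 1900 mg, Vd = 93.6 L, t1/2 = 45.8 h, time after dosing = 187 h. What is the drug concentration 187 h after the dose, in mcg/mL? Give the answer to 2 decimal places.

1.20 mcg/mL

C₀ = Dose / Vd = 1900 / 93.6 = 20.30 mg/L
k = ln2 / t½ = 0.693147 / 45.8 = 0.01513 h⁻¹
C = C₀ · e^(−k·t) = 20.30 × e^(−0.01513 × 187)
  = 20.30 × 0.05905 = 1.199 mg/L
(1.199 mg/L = 1.199 mcg/mL)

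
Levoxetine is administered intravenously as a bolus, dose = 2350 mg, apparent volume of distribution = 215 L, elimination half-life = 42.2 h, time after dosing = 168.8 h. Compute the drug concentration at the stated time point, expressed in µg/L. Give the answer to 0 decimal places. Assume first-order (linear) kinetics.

C₀ = Dose / Vd = 2350 / 215 = 10.93 mg/L
k = ln2 / t½ = 0.693147 / 42.2 = 0.01643 h⁻¹
t / t½ = 168.8 / 42.2 = 4 half-lives
C = C₀ × (1/2)^4 = 10.93 × 0.06250 = 0.6831 mg/L
Convert: 0.6831 mg/L × 1000 = 683.1 µg/L

683 µg/L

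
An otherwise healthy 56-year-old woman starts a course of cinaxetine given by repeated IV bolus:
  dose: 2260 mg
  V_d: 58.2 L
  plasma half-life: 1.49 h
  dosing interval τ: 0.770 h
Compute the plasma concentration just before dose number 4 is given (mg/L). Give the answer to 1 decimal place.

C₀ per dose = Dose / Vd = 2260 / 58.2 = 38.83 mg/L
k = ln2 / t½ = 0.693147 / 1.49 = 0.4652 h⁻¹
Fraction remaining after one interval: r = e^(−kτ) = e^(−0.4652 × 0.770) = 0.6989
Before dose 4, 3 doses have been given (aged 1τ, 2τ, 3τ).
C_trough = C₀ × (r + r² + … + r^3) = C₀ × r(1−r^3)/(1−r)
        = 38.83 × 0.6989 × (1 − 0.3414) / (1 − 0.6989) = 59.36 mg/L

59.4 mg/L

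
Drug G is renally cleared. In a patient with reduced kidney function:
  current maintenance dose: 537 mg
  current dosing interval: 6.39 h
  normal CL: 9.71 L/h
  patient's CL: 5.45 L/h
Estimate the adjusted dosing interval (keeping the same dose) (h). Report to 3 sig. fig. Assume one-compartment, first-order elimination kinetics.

To keep the same average steady-state level, dosing rate must scale with clearance.
CL ratio = 5.45 / 9.71 = 0.5613
New interval (same dose) = 6.39 / 0.5613 = 11.38 h

11.4 h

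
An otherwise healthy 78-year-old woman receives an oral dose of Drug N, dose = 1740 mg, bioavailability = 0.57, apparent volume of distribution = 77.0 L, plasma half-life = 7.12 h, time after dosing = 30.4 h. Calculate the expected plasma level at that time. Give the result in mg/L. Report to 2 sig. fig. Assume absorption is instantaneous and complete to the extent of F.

0.67 mg/L

Amount reaching circulation = F × Dose = 0.57 × 1740 = 991.8 mg
C₀ = F·Dose / Vd = 991.8 / 77.0 = 12.88 mg/L
k = ln2 / t½ = 0.693147 / 7.12 = 0.09735 h⁻¹
C = C₀ · e^(−k·t) = 12.88 × e^(−0.09735 × 30.4)
  = 12.88 × 0.05185 = 0.6678 mg/L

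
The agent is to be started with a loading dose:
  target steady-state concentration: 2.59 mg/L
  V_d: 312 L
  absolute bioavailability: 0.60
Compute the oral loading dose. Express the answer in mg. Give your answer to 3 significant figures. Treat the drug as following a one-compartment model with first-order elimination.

LD = Css × Vd / F = 2.59 × 312 / 0.60 = 1347 mg

1350 mg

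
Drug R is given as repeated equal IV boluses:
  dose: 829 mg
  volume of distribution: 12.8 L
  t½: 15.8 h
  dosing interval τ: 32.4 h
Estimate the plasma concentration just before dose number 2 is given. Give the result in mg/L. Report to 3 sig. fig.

C₀ per dose = Dose / Vd = 829 / 12.8 = 64.77 mg/L
k = ln2 / t½ = 0.693147 / 15.8 = 0.04387 h⁻¹
Fraction remaining after one interval: r = e^(−kτ) = e^(−0.04387 × 32.4) = 0.2414
Before dose 2, 1 dose has been given (aged 1τ).
C_trough = C₀ × r = 64.77 × 0.2414 = 15.64 mg/L

15.6 mg/L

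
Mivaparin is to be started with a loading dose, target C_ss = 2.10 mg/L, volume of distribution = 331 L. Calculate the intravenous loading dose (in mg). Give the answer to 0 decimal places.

695 mg

LD = Css × Vd = 2.10 × 331 = 695.1 mg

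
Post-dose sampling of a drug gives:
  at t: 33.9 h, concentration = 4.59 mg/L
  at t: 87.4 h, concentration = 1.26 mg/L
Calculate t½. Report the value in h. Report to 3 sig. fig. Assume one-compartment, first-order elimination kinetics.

k = ln(C₁/C₂) / (t₂ − t₁) = ln(4.59/1.26) / (87.4 − 33.9)
  = 1.293 / 53.50 = 0.02417 h⁻¹
t½ = ln2 / k = 0.693147 / 0.02417 = 28.68 h

28.7 h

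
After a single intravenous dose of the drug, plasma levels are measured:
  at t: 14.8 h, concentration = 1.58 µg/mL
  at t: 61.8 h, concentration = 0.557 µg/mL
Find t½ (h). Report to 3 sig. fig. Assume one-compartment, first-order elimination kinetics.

31.2 h

k = ln(C₁/C₂) / (t₂ − t₁) = ln(1.58/0.557) / (61.8 − 14.8)
  = 1.043 / 47.00 = 0.02219 h⁻¹
t½ = ln2 / k = 0.693147 / 0.02219 = 31.24 h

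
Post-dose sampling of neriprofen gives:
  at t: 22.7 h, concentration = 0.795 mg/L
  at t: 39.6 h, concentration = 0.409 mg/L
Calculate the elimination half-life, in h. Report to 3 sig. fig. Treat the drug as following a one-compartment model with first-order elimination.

k = ln(C₁/C₂) / (t₂ − t₁) = ln(0.795/0.409) / (39.6 − 22.7)
  = 0.6646 / 16.90 = 0.03933 h⁻¹
t½ = ln2 / k = 0.693147 / 0.03933 = 17.62 h

17.6 h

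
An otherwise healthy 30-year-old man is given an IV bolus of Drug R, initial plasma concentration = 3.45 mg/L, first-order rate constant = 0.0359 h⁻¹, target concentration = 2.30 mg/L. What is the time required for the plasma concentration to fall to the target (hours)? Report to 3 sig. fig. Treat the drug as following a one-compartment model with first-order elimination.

t = ln(C₀ / C) / k = ln(3.450 / 2.30) / 0.03590
  = ln(1.500) / 0.03590 = 0.4055 / 0.03590 = 11.30 h

11.3 h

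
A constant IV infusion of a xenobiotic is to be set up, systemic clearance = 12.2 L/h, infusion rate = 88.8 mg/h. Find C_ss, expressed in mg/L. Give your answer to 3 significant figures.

7.28 mg/L

At steady state Css = R₀ / CL = 88.8 / 12.20 = 7.279 mg/L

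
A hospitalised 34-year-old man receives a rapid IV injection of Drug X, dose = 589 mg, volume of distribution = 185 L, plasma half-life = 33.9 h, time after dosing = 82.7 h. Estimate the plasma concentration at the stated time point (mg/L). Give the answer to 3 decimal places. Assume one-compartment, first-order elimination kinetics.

C₀ = Dose / Vd = 589.0 / 185 = 3.184 mg/L
k = ln2 / t½ = 0.693147 / 33.9 = 0.02045 h⁻¹
C = C₀ · e^(−k·t) = 3.184 × e^(−0.02045 × 82.7)
  = 3.184 × 0.1843 = 0.5868 mg/L

0.587 mg/L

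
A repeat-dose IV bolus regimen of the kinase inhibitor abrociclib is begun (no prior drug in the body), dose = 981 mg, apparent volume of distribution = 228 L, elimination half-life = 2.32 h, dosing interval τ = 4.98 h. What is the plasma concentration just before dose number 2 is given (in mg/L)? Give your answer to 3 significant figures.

C₀ per dose = Dose / Vd = 981 / 228 = 4.303 mg/L
k = ln2 / t½ = 0.693147 / 2.32 = 0.2988 h⁻¹
Fraction remaining after one interval: r = e^(−kτ) = e^(−0.2988 × 4.98) = 0.2258
Before dose 2, 1 dose has been given (aged 1τ).
C_trough = C₀ × r = 4.303 × 0.2258 = 0.9716 mg/L

0.972 mg/L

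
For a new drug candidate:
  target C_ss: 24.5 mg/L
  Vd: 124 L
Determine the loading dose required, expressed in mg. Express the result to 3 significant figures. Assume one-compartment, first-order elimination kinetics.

LD = Css × Vd = 24.5 × 124 = 3038 mg

3040 mg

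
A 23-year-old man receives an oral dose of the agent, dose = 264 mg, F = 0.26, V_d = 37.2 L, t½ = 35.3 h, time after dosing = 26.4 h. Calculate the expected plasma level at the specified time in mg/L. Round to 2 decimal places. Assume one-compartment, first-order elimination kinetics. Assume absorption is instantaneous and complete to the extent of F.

Amount reaching circulation = F × Dose = 0.26 × 264.0 = 68.64 mg
C₀ = F·Dose / Vd = 68.64 / 37.2 = 1.845 mg/L
k = ln2 / t½ = 0.693147 / 35.3 = 0.01964 h⁻¹
C = C₀ · e^(−k·t) = 1.845 × e^(−0.01964 × 26.4)
  = 1.845 × 0.5954 = 1.099 mg/L

1.10 mg/L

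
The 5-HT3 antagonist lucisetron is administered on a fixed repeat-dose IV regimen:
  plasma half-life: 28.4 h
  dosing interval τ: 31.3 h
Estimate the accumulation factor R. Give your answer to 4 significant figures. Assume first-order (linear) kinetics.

1.872

k = ln2 / t½ = 0.693147 / 28.4 = 0.02441 h⁻¹
e^(−kτ) = e^(−0.02441 × 31.3) = 0.4658
Accumulation ratio R = 1 / (1 − e^(−kτ)) = 1 / (1 − 0.4658) = 1.872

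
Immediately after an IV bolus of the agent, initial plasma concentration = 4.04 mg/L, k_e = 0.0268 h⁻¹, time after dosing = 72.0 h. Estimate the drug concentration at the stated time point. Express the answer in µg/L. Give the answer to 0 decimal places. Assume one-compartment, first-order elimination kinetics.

587 µg/L

C = C₀ · e^(−k·t) = 4.040 × e^(−0.02680 × 72.0)
  = 4.040 × 0.1452 = 0.5866 mg/L
Convert: 0.5866 mg/L × 1000 = 586.6 µg/L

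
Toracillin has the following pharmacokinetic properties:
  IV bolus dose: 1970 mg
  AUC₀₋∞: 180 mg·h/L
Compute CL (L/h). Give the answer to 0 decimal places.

11 L/h

CL = Dose / AUC = 1970 / 180 = 10.94 L/h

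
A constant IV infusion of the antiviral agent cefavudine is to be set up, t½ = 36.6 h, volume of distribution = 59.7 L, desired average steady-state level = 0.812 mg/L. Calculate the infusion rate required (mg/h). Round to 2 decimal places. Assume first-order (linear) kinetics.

k = ln2 / t½ = 0.693147 / 36.6 = 0.01894 h⁻¹
CL = k × Vd = 0.01894 × 59.7 = 1.131 L/h
At steady state, infusion rate R₀ = Css × CL = 0.812 × 1.131 = 0.9184 mg/h

0.92 mg/h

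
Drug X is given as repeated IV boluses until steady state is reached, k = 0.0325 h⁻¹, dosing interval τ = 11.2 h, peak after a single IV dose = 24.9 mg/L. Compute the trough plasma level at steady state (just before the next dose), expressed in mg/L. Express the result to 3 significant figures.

56.7 mg/L

e^(−kτ) = e^(−0.03250 × 11.2) = 0.6949
Accumulation ratio R = 1 / (1 − e^(−kτ)) = 1 / (1 − 0.6949) = 3.278
Steady-state trough = C₀ × R × e^(−kτ) = 24.9 × 3.278 × 0.6949 = 56.72 mg/L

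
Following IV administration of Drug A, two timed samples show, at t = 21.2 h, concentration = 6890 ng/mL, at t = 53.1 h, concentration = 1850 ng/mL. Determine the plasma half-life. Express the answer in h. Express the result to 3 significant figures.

16.8 h

k = ln(C₁/C₂) / (t₂ − t₁) = ln(6890/1850) / (53.1 − 21.2)
  = 1.315 / 31.90 = 0.04122 h⁻¹
t½ = ln2 / k = 0.693147 / 0.04122 = 16.82 h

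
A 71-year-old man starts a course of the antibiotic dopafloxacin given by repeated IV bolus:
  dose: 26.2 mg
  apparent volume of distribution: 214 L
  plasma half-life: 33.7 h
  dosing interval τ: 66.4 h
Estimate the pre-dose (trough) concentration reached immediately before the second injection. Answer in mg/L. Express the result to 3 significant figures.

C₀ per dose = Dose / Vd = 26.2 / 214 = 0.1224 mg/L
k = ln2 / t½ = 0.693147 / 33.7 = 0.02057 h⁻¹
Fraction remaining after one interval: r = e^(−kτ) = e^(−0.02057 × 66.4) = 0.2552
Before dose 2, 1 dose has been given (aged 1τ).
C_trough = C₀ × r = 0.1224 × 0.2552 = 0.03124 mg/L

0.0312 mg/L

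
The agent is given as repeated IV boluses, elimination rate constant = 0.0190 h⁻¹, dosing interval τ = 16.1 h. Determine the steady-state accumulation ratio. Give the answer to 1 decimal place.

3.8

e^(−kτ) = e^(−0.01900 × 16.1) = 0.7365
Accumulation ratio R = 1 / (1 − e^(−kτ)) = 1 / (1 − 0.7365) = 3.795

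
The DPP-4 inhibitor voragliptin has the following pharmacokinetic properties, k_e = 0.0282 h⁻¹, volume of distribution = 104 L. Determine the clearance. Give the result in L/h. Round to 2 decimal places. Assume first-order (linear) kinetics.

CL = k × Vd = 0.0282 × 104 = 2.933 L/h

2.93 L/h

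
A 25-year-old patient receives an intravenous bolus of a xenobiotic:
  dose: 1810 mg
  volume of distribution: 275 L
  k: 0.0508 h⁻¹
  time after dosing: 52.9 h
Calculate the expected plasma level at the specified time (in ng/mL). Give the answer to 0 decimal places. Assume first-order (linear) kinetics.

448 ng/mL

C₀ = Dose / Vd = 1810 / 275 = 6.582 mg/L
C = C₀ · e^(−k·t) = 6.582 × e^(−0.05080 × 52.9)
  = 6.582 × 0.06806 = 0.4480 mg/L
Convert: 0.4480 mg/L × 1000 = 448.0 ng/mL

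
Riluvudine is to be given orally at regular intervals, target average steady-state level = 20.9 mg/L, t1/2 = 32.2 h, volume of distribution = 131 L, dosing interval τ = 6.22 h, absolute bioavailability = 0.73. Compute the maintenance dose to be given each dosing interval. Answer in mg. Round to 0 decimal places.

k = ln2 / t½ = 0.693147 / 32.2 = 0.02153 h⁻¹
CL = k × Vd = 0.02153 × 131 = 2.820 L/h
At steady state, F × (Dose/τ) = Css × CL.
Dose = Css × CL × τ / F = 20.9 × 2.820 × 6.22 / 0.73 = 502.2 mg

502 mg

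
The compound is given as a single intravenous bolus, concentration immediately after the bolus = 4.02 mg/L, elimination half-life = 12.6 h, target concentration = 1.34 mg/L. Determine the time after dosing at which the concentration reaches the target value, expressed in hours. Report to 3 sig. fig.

k = ln2 / t½ = 0.693147 / 12.6 = 0.05501 h⁻¹
t = ln(C₀ / C) / k = ln(4.020 / 1.34) / 0.05501
  = ln(3.000) / 0.05501 = 1.099 / 0.05501 = 19.98 h

20.0 h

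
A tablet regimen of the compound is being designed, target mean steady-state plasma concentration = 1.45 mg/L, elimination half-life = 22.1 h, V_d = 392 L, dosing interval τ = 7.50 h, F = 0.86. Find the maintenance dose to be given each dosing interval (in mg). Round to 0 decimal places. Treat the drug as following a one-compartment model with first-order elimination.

k = ln2 / t½ = 0.693147 / 22.1 = 0.03136 h⁻¹
CL = k × Vd = 0.03136 × 392 = 12.29 L/h
At steady state, F × (Dose/τ) = Css × CL.
Dose = Css × CL × τ / F = 1.45 × 12.29 × 7.50 / 0.86 = 155.4 mg

155 mg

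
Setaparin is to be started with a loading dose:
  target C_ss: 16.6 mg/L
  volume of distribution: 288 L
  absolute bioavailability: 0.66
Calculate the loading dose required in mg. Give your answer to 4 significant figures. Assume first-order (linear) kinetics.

7244 mg

LD = Css × Vd / F = 16.6 × 288 / 0.66 = 7244 mg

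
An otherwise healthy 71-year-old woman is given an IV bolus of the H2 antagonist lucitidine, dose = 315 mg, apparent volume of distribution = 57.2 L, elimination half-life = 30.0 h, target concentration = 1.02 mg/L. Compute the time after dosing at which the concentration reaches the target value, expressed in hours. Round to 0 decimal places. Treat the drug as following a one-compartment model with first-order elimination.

73 h

C₀ = Dose / Vd = 315.0 / 57.2 = 5.507 mg/L
k = ln2 / t½ = 0.693147 / 30.0 = 0.02310 h⁻¹
t = ln(C₀ / C) / k = ln(5.507 / 1.02) / 0.02310
  = ln(5.399) / 0.02310 = 1.686 / 0.02310 = 72.99 h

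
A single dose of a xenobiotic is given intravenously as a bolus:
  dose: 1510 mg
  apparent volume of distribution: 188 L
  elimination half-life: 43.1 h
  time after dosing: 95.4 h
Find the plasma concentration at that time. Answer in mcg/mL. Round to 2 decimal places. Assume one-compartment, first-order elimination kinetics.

1.73 mcg/mL

C₀ = Dose / Vd = 1510 / 188 = 8.032 mg/L
k = ln2 / t½ = 0.693147 / 43.1 = 0.01608 h⁻¹
C = C₀ · e^(−k·t) = 8.032 × e^(−0.01608 × 95.4)
  = 8.032 × 0.2157 = 1.733 mg/L
(1.733 mg/L = 1.733 mcg/mL)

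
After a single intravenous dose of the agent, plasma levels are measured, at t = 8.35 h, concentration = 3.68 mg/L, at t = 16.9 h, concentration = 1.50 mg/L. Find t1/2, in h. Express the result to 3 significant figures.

k = ln(C₁/C₂) / (t₂ − t₁) = ln(3.68/1.50) / (16.9 − 8.35)
  = 0.8974 / 8.550 = 0.1050 h⁻¹
t½ = ln2 / k = 0.693147 / 0.1050 = 6.601 h

6.60 h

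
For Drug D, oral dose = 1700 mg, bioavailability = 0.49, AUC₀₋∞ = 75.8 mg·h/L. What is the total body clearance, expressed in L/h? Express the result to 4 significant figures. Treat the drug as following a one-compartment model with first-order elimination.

10.99 L/h

CL = F·Dose / AUC = 0.49 × 1700 / 75.8 = 10.99 L/h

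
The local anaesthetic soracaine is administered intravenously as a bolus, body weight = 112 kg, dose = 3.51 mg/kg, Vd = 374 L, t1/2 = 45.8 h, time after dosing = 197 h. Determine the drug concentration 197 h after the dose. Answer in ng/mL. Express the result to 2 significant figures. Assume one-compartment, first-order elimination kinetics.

Total dose = 3.51 × 112 = 393.1 mg
C₀ = Dose / Vd = 393.1 / 374 = 1.051 mg/L
k = ln2 / t½ = 0.693147 / 45.8 = 0.01513 h⁻¹
C = C₀ · e^(−k·t) = 1.051 × e^(−0.01513 × 197)
  = 1.051 × 0.05076 = 0.05335 mg/L
Convert: 0.05335 mg/L × 1000 = 53.35 ng/mL

53 ng/mL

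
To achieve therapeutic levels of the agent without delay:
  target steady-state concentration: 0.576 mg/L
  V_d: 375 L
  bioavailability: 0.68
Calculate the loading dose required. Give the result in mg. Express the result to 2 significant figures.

LD = Css × Vd / F = 0.576 × 375 / 0.68 = 317.6 mg

320 mg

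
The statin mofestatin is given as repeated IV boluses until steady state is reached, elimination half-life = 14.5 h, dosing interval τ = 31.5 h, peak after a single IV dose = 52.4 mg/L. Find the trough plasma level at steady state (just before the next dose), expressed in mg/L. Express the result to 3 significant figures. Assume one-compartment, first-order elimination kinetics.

k = ln2 / t½ = 0.693147 / 14.5 = 0.04780 h⁻¹
e^(−kτ) = e^(−0.04780 × 31.5) = 0.2219
Accumulation ratio R = 1 / (1 − e^(−kτ)) = 1 / (1 − 0.2219) = 1.285
Steady-state trough = C₀ × R × e^(−kτ) = 52.4 × 1.285 × 0.2219 = 14.94 mg/L

14.9 mg/L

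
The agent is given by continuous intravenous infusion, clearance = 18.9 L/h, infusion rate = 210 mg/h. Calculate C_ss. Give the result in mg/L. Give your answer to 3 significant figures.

At steady state Css = R₀ / CL = 210 / 18.90 = 11.11 mg/L

11.1 mg/L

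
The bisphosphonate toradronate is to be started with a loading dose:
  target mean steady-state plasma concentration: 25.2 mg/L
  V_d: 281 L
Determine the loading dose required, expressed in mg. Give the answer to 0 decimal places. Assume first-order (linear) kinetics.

LD = Css × Vd = 25.2 × 281 = 7081 mg

7081 mg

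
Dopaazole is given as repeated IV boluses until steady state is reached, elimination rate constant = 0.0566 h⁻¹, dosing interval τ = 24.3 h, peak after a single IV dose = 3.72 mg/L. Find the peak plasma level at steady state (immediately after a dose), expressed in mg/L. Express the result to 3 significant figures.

4.98 mg/L

e^(−kτ) = e^(−0.05660 × 24.3) = 0.2527
Accumulation ratio R = 1 / (1 − e^(−kτ)) = 1 / (1 − 0.2527) = 1.338
Steady-state peak = C₀ × R = 3.72 × 1.338 = 4.977 mg/L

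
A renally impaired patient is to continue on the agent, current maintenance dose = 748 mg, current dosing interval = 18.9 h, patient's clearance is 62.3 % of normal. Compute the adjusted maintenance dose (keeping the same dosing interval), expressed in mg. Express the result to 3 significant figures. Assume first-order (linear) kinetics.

466 mg

To keep the same average steady-state level, dosing rate must scale with clearance.
CL ratio = 62.3 / 100 = 0.6230
New dose (same interval) = 748 × 0.6230 = 466.0 mg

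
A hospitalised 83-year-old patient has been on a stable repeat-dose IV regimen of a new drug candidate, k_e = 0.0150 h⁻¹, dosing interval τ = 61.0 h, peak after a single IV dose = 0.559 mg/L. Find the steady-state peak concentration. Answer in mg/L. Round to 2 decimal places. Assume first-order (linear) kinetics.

e^(−kτ) = e^(−0.01500 × 61.0) = 0.4005
Accumulation ratio R = 1 / (1 − e^(−kτ)) = 1 / (1 − 0.4005) = 1.668
Steady-state peak = C₀ × R = 0.559 × 1.668 = 0.9324 mg/L

0.93 mg/L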